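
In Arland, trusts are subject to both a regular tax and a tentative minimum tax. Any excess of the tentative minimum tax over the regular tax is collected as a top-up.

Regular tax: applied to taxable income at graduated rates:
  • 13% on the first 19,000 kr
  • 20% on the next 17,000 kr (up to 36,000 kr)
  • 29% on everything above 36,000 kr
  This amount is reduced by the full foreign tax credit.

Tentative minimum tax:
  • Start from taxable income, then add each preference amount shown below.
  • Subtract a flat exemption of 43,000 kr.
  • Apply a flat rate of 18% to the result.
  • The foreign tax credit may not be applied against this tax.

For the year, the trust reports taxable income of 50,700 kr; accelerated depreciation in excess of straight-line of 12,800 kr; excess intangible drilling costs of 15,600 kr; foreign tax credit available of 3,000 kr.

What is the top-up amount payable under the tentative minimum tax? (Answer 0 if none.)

0 kr

Regular tax:
  19,000 kr × 13% = 2,470 kr
  17,000 kr × 20% = 3,400 kr
  14,700 kr × 29% = 4,263 kr
  → 10,133 kr
  Less foreign tax credit 3,000 kr → 7,133 kr

Tentative minimum tax:
  Adjusted income: 50,700 kr + 12,800 kr + 15,600 kr = 79,100 kr
  Less exemption 43,000 kr → base 36,100 kr
  36,100 kr × 18% = 6,498 kr

6,498 kr ≤ 7,133 kr, so no add-on is due.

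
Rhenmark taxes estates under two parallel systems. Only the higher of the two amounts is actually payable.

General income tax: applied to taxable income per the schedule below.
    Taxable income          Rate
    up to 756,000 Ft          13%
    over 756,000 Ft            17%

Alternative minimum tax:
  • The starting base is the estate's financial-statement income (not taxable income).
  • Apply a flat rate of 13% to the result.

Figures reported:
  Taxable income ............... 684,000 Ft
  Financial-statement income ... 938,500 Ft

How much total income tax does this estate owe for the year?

General income tax:
  684,000 Ft × 13% = 88,920 Ft

Alternative minimum tax:
  Base (financial-statement income): 938,500 Ft
  938,500 Ft × 13% = 122,005 Ft

122,005 Ft > 88,920 Ft, so the alternative minimum tax is the binding amount.

122,005 Ft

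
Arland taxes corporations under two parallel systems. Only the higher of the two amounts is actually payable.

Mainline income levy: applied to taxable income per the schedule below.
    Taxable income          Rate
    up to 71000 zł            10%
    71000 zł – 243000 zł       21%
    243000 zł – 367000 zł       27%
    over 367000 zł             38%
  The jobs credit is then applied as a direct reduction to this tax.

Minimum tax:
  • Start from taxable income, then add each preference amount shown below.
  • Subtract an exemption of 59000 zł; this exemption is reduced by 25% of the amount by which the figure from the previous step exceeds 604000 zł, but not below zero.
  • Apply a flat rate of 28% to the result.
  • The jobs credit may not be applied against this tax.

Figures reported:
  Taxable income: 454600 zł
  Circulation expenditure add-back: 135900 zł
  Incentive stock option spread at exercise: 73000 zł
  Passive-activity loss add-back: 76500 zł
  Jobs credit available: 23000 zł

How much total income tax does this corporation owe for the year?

200200 zł

Minimum tax:
  Adjusted income: 454600 zł + 135900 zł + 73000 zł + 76500 zł = 740000 zł
  Exemption: 59000 zł − 25% × (740000 zł − 604000 zł) = 59000 zł − 34000 zł = 25000 zł
  Base: 740000 zł − 25000 zł = 715000 zł
  715000 zł × 28% = 200200 zł

Mainline income levy:
  71000 zł × 10% = 7100 zł
  172000 zł × 21% = 36120 zł
  124000 zł × 27% = 33480 zł
  87600 zł × 38% = 33288 zł
  → 109988 zł
  Less jobs credit 23000 zł → 86988 zł

200200 zł > 86988 zł, so the minimum tax is the binding amount.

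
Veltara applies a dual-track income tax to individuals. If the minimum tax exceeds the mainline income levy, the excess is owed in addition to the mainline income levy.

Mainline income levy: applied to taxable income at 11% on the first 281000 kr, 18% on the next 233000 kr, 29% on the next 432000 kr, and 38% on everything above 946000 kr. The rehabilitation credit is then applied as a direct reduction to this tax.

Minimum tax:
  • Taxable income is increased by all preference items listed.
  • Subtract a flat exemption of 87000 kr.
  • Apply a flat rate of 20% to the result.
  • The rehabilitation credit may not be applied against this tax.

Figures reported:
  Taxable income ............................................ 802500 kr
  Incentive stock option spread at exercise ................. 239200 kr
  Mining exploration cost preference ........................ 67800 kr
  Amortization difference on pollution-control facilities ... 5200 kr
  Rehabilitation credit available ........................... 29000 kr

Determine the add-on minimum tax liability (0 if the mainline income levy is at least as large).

78025 kr

Mainline income levy:
  281000 kr × 11% = 30910 kr
  233000 kr × 18% = 41940 kr
  288500 kr × 29% = 83665 kr
  → 156515 kr
  Less rehabilitation credit 29000 kr → 127515 kr

Minimum tax:
  Adjusted income: 802500 kr + 239200 kr + 67800 kr + 5200 kr = 1114700 kr
  Less exemption 87000 kr → base 1027700 kr
  1027700 kr × 20% = 205540 kr

Excess of minimum tax over mainline income levy: 205540 kr − 127515 kr = 78025 kr.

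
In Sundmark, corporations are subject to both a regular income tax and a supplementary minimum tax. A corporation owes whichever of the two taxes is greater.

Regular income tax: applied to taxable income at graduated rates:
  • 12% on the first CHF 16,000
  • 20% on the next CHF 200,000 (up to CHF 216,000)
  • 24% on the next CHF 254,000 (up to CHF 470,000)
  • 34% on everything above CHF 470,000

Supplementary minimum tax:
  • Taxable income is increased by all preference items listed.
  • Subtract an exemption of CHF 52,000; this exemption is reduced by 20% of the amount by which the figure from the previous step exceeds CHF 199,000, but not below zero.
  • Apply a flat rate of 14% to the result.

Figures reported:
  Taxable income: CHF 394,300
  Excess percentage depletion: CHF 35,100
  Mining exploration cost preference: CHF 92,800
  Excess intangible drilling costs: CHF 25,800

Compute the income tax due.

Regular income tax:
  CHF 16,000 × 12% = CHF 1,920
  CHF 200,000 × 20% = CHF 40,000
  CHF 178,300 × 24% = CHF 42,792
  → CHF 84,712

Supplementary minimum tax:
  Adjusted income: CHF 394,300 + CHF 35,100 + CHF 92,800 + CHF 25,800 = CHF 548,000
  Exemption: 20% × (CHF 548,000 − CHF 199,000) = CHF 69,800 ≥ CHF 52,000, so the exemption is fully phased out
  Base: CHF 548,000 − CHF 0 = CHF 548,000
  CHF 548,000 × 14% = CHF 76,720

CHF 84,712 > CHF 76,720, so the regular income tax governs.

CHF 84,712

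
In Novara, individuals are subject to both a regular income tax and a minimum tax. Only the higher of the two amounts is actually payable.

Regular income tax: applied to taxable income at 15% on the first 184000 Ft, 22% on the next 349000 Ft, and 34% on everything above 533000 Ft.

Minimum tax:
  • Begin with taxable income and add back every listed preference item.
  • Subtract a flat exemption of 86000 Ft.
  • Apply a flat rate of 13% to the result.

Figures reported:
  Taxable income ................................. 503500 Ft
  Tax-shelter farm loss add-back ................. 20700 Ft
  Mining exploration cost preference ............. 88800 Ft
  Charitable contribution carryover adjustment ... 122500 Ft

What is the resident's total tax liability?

Minimum tax:
  Adjusted income: 503500 Ft + 20700 Ft + 88800 Ft + 122500 Ft = 735500 Ft
  Less exemption 86000 Ft → base 649500 Ft
  649500 Ft × 13% = 84435 Ft

Regular income tax:
  184000 Ft × 15% = 27600 Ft
  319500 Ft × 22% = 70290 Ft
  → 97890 Ft

97890 Ft > 84435 Ft, so the regular income tax governs.

97890 Ft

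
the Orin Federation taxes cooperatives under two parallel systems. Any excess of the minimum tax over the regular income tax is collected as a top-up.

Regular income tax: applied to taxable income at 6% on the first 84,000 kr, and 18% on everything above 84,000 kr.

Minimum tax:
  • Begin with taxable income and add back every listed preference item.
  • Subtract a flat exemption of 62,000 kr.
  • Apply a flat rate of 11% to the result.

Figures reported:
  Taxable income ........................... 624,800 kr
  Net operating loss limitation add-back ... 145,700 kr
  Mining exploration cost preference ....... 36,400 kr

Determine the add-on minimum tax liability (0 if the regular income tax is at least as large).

Regular income tax:
  84,000 kr × 6% = 5,040 kr
  540,800 kr × 18% = 97,344 kr
  → 102,384 kr

Minimum tax:
  Adjusted income: 624,800 kr + 145,700 kr + 36,400 kr = 806,900 kr
  Less exemption 62,000 kr → base 744,900 kr
  744,900 kr × 11% = 81,939 kr

81,939 kr ≤ 102,384 kr, so no add-on is due.

0 kr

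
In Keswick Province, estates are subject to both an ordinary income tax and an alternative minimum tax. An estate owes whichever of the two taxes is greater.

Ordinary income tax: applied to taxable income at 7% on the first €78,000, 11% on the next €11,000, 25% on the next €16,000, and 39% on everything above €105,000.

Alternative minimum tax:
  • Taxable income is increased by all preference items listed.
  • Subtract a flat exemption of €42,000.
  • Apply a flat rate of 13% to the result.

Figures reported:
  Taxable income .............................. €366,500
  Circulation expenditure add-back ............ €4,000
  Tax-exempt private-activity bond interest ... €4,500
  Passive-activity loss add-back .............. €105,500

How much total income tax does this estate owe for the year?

€112,655

Ordinary income tax:
  €78,000 × 7% = €5,460
  €11,000 × 11% = €1,210
  €16,000 × 25% = €4,000
  €261,500 × 39% = €101,985
  → €112,655

Alternative minimum tax:
  Adjusted income: €366,500 + €4,000 + €4,500 + €105,500 = €480,500
  Less exemption €42,000 → base €438,500
  €438,500 × 13% = €57,005

€112,655 > €57,005, so the ordinary income tax governs.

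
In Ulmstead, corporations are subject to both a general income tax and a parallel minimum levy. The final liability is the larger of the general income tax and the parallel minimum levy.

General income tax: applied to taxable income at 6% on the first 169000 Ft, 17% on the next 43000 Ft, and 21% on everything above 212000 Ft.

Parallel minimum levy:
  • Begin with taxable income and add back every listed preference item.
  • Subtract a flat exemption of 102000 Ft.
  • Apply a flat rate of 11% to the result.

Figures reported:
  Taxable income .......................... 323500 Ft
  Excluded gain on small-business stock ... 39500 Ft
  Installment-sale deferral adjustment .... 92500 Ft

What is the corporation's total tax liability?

40865 Ft

General income tax:
  169000 Ft × 6% = 10140 Ft
  43000 Ft × 17% = 7310 Ft
  111500 Ft × 21% = 23415 Ft
  → 40865 Ft

Parallel minimum levy:
  Adjusted income: 323500 Ft + 39500 Ft + 92500 Ft = 455500 Ft
  Less exemption 102000 Ft → base 353500 Ft
  353500 Ft × 11% = 38885 Ft

40865 Ft > 38885 Ft, so the general income tax governs.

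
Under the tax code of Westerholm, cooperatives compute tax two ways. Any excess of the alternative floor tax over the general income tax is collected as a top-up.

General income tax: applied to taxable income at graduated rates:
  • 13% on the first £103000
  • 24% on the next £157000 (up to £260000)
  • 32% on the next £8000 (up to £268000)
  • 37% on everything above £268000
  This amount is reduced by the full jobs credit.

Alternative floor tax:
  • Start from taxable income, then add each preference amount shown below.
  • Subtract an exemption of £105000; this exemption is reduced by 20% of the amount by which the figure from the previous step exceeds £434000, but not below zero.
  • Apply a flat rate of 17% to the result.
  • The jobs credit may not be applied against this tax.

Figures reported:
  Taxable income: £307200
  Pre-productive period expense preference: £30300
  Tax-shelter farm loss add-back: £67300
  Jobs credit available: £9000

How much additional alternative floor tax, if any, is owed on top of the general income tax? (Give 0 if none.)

£0

General income tax:
  £103000 × 13% = £13390
  £157000 × 24% = £37680
  £8000 × 32% = £2560
  £39200 × 37% = £14504
  → £68134
  Less jobs credit £9000 → £59134

Alternative floor tax:
  Adjusted income: £307200 + £30300 + £67300 = £404800
  Exemption: £404800 ≤ £434000, so full £105000 applies
  Base: £404800 − £105000 = £299800
  £299800 × 17% = £50966

£50966 ≤ £59134, so no add-on is due.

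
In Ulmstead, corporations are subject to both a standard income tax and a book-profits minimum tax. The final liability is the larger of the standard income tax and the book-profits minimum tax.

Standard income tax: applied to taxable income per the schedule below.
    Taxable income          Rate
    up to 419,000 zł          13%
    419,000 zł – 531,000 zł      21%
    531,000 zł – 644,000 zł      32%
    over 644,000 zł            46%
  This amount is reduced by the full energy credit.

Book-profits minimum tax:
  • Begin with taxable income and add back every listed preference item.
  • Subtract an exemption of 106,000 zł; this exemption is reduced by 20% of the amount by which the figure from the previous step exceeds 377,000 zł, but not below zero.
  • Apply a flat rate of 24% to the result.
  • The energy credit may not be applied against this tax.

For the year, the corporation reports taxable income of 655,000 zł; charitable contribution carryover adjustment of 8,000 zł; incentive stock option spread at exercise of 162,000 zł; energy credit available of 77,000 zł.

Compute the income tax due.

194,064 zł

Standard income tax:
  419,000 zł × 13% = 54,470 zł
  112,000 zł × 21% = 23,520 zł
  113,000 zł × 32% = 36,160 zł
  11,000 zł × 46% = 5,060 zł
  → 119,210 zł
  Less energy credit 77,000 zł → 42,210 zł

Book-profits minimum tax:
  Adjusted income: 655,000 zł + 8,000 zł + 162,000 zł = 825,000 zł
  Exemption: 106,000 zł − 20% × (825,000 zł − 377,000 zł) = 106,000 zł − 89,600 zł = 16,400 zł
  Base: 825,000 zł − 16,400 zł = 808,600 zł
  808,600 zł × 24% = 194,064 zł

194,064 zł > 42,210 zł, so the book-profits minimum tax is the binding amount.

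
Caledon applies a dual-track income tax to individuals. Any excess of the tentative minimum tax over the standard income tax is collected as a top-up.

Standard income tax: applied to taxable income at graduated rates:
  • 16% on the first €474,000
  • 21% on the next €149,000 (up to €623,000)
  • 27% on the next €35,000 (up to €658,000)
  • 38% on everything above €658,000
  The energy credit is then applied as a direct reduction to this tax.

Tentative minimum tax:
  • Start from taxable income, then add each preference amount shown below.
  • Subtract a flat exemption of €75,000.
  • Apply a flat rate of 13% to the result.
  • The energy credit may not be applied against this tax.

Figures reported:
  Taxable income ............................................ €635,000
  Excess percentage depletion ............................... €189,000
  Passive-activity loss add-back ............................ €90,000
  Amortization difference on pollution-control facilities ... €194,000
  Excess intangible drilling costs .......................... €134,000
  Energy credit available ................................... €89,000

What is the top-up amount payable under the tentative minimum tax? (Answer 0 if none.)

Tentative minimum tax:
  Adjusted income: €635,000 + €189,000 + €90,000 + €194,000 + €134,000 = €1,242,000
  Less exemption €75,000 → base €1,167,000
  €1,167,000 × 13% = €151,710

Standard income tax:
  €474,000 × 16% = €75,840
  €149,000 × 21% = €31,290
  €12,000 × 27% = €3,240
  → €110,370
  Less energy credit €89,000 → €21,370

Excess of tentative minimum tax over standard income tax: €151,710 − €21,370 = €130,340.

€130,340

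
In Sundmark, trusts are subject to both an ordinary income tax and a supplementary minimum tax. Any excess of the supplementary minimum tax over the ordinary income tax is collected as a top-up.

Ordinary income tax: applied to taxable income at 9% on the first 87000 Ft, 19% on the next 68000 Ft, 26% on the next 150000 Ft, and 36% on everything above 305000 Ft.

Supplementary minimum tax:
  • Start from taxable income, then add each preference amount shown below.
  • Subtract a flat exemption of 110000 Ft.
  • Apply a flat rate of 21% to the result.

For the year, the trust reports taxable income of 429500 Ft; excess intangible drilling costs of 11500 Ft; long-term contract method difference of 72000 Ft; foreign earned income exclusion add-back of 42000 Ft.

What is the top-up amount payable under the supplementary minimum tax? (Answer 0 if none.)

Supplementary minimum tax:
  Adjusted income: 429500 Ft + 11500 Ft + 72000 Ft + 42000 Ft = 555000 Ft
  Less exemption 110000 Ft → base 445000 Ft
  445000 Ft × 21% = 93450 Ft

Ordinary income tax:
  87000 Ft × 9% = 7830 Ft
  68000 Ft × 19% = 12920 Ft
  150000 Ft × 26% = 39000 Ft
  124500 Ft × 36% = 44820 Ft
  → 104570 Ft

93450 Ft ≤ 104570 Ft, so no add-on is due.

0 Ft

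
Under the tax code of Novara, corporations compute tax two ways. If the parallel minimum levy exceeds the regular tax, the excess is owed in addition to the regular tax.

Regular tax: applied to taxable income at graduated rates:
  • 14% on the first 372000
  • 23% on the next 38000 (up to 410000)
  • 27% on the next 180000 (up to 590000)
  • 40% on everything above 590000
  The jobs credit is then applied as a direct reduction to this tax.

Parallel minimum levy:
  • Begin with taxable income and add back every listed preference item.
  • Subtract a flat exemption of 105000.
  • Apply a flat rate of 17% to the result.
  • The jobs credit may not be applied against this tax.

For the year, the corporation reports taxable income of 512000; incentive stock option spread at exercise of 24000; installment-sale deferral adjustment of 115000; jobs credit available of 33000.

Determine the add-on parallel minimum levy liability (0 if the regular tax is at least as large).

37460

Parallel minimum levy:
  Adjusted income: 512000 + 24000 + 115000 = 651000
  Less exemption 105000 → base 546000
  546000 × 17% = 92820

Regular tax:
  372000 × 14% = 52080
  38000 × 23% = 8740
  102000 × 27% = 27540
  → 88360
  Less jobs credit 33000 → 55360

Excess of parallel minimum levy over regular tax: 92820 − 55360 = 37460.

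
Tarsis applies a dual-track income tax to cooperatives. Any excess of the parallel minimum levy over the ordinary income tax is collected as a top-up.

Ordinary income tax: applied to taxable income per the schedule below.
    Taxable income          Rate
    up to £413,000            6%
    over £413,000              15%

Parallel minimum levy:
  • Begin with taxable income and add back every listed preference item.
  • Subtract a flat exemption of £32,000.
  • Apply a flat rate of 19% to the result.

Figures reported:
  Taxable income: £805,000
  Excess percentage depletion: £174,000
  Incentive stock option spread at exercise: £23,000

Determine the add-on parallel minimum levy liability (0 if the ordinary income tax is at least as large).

Ordinary income tax:
  £413,000 × 6% = £24,780
  £392,000 × 15% = £58,800
  → £83,580

Parallel minimum levy:
  Adjusted income: £805,000 + £174,000 + £23,000 = £1,002,000
  Less exemption £32,000 → base £970,000
  £970,000 × 19% = £184,300

Excess of parallel minimum levy over ordinary income tax: £184,300 − £83,580 = £100,720.

£100,720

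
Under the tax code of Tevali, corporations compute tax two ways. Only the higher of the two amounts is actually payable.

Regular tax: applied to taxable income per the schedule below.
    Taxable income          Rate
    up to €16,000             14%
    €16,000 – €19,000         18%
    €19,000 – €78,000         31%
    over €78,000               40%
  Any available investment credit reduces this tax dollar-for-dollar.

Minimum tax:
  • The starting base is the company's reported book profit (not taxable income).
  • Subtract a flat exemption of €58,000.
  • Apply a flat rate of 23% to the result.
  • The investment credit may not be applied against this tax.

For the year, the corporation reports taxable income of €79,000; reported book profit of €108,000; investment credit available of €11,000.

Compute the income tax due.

€11,500

Regular tax:
  €16,000 × 14% = €2,240
  €3,000 × 18% = €540
  €59,000 × 31% = €18,290
  €1,000 × 40% = €400
  → €21,470
  Less investment credit €11,000 → €10,470

Minimum tax:
  Base (reported book profit): €108,000
  Less exemption €58,000 → base €50,000
  €50,000 × 23% = €11,500

€11,500 > €10,470, so the minimum tax is the binding amount.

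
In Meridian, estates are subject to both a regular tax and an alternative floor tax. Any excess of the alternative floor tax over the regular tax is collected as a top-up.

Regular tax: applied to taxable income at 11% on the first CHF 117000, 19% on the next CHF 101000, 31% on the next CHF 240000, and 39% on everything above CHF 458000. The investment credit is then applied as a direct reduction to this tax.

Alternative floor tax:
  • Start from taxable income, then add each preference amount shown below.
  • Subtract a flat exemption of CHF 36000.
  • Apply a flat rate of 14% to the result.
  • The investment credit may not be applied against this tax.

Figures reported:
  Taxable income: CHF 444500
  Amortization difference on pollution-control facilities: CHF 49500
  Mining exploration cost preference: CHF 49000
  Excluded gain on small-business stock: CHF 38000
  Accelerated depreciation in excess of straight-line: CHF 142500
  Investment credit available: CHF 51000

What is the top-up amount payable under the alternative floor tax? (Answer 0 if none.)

Regular tax:
  CHF 117000 × 11% = CHF 12870
  CHF 101000 × 19% = CHF 19190
  CHF 226500 × 31% = CHF 70215
  → CHF 102275
  Less investment credit CHF 51000 → CHF 51275

Alternative floor tax:
  Adjusted income: CHF 444500 + CHF 49500 + CHF 49000 + CHF 38000 + CHF 142500 = CHF 723500
  Less exemption CHF 36000 → base CHF 687500
  CHF 687500 × 14% = CHF 96250

Excess of alternative floor tax over regular tax: CHF 96250 − CHF 51275 = CHF 44975.

CHF 44975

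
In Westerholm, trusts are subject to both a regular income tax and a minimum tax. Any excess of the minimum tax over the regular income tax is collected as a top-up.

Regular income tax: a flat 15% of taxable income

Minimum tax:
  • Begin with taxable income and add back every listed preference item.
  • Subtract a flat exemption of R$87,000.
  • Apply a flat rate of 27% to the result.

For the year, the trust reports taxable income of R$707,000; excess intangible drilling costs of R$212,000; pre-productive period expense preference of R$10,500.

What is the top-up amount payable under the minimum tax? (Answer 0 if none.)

Regular income tax:
  R$707,000 × 15% = R$106,050

Minimum tax:
  Adjusted income: R$707,000 + R$212,000 + R$10,500 = R$929,500
  Less exemption R$87,000 → base R$842,500
  R$842,500 × 27% = R$227,475

Excess of minimum tax over regular income tax: R$227,475 − R$106,050 = R$121,425.

R$121,425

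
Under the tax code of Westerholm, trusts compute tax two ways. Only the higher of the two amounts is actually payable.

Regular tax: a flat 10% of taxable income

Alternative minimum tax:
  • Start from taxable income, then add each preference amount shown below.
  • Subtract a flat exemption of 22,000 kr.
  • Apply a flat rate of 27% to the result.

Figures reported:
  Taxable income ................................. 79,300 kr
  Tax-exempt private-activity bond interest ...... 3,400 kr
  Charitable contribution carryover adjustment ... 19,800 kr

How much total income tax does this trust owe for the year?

Regular tax:
  79,300 kr × 10% = 7,930 kr

Alternative minimum tax:
  Adjusted income: 79,300 kr + 3,400 kr + 19,800 kr = 102,500 kr
  Less exemption 22,000 kr → base 80,500 kr
  80,500 kr × 27% = 21,735 kr

21,735 kr > 7,930 kr, so the alternative minimum tax is the binding amount.

21,735 kr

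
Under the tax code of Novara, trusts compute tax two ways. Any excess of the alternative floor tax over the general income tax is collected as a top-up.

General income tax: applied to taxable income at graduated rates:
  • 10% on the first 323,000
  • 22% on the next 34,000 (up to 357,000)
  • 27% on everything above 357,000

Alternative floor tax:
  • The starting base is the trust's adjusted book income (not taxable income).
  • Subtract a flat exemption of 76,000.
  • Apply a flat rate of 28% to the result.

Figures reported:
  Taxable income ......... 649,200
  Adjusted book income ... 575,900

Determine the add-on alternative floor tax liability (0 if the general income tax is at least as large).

Alternative floor tax:
  Base (adjusted book income): 575,900
  Less exemption 76,000 → base 499,900
  499,900 × 28% = 139,972

General income tax:
  323,000 × 10% = 32,300
  34,000 × 22% = 7,480
  292,200 × 27% = 78,894
  → 118,674

Excess of alternative floor tax over general income tax: 139,972 − 118,674 = 21,298.

21,298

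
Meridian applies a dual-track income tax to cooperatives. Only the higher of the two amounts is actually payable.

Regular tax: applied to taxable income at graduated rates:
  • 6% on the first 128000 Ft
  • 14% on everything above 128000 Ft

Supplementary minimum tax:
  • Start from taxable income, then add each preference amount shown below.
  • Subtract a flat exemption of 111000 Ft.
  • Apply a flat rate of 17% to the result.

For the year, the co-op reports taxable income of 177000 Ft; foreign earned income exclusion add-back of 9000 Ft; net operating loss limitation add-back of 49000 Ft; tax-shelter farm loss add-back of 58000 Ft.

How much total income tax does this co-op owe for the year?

30940 Ft

Regular tax:
  128000 Ft × 6% = 7680 Ft
  49000 Ft × 14% = 6860 Ft
  → 14540 Ft

Supplementary minimum tax:
  Adjusted income: 177000 Ft + 9000 Ft + 49000 Ft + 58000 Ft = 293000 Ft
  Less exemption 111000 Ft → base 182000 Ft
  182000 Ft × 17% = 30940 Ft

30940 Ft > 14540 Ft, so the supplementary minimum tax is the binding amount.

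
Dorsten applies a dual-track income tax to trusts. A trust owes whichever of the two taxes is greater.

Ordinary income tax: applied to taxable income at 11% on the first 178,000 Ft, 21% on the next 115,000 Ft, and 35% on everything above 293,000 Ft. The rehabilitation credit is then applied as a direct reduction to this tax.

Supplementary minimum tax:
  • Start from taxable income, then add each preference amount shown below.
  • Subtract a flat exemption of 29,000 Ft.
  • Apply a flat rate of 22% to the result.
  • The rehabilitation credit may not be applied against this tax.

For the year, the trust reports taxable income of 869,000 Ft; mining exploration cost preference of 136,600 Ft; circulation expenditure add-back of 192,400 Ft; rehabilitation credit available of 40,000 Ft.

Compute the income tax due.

Ordinary income tax:
  178,000 Ft × 11% = 19,580 Ft
  115,000 Ft × 21% = 24,150 Ft
  576,000 Ft × 35% = 201,600 Ft
  → 245,330 Ft
  Less rehabilitation credit 40,000 Ft → 205,330 Ft

Supplementary minimum tax:
  Adjusted income: 869,000 Ft + 136,600 Ft + 192,400 Ft = 1,198,000 Ft
  Less exemption 29,000 Ft → base 1,169,000 Ft
  1,169,000 Ft × 22% = 257,180 Ft

257,180 Ft > 205,330 Ft, so the supplementary minimum tax is the binding amount.

257,180 Ft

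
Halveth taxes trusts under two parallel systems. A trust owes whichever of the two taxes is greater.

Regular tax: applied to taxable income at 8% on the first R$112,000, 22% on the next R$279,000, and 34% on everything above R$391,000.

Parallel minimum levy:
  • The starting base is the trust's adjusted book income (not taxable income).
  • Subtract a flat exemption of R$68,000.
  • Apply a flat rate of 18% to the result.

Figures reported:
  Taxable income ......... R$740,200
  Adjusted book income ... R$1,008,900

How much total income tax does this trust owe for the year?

Regular tax:
  R$112,000 × 8% = R$8,960
  R$279,000 × 22% = R$61,380
  R$349,200 × 34% = R$118,728
  → R$189,068

Parallel minimum levy:
  Base (adjusted book income): R$1,008,900
  Less exemption R$68,000 → base R$940,900
  R$940,900 × 18% = R$169,362

R$189,068 > R$169,362, so the regular tax governs.

R$189,068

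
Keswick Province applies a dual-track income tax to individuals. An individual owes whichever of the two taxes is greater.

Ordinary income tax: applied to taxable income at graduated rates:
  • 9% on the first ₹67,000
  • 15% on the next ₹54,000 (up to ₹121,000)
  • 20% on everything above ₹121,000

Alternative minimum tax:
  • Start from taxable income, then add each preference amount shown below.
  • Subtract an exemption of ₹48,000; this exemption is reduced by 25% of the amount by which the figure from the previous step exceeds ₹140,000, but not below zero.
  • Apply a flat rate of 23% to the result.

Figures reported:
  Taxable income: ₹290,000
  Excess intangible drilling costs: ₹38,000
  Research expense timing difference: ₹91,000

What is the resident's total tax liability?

Ordinary income tax:
  ₹67,000 × 9% = ₹6,030
  ₹54,000 × 15% = ₹8,100
  ₹169,000 × 20% = ₹33,800
  → ₹47,930

Alternative minimum tax:
  Adjusted income: ₹290,000 + ₹38,000 + ₹91,000 = ₹419,000
  Exemption: 25% × (₹419,000 − ₹140,000) = ₹69,750 ≥ ₹48,000, so the exemption is fully phased out
  Base: ₹419,000 − ₹0 = ₹419,000
  ₹419,000 × 23% = ₹96,370

₹96,370 > ₹47,930, so the alternative minimum tax is the binding amount.

₹96,370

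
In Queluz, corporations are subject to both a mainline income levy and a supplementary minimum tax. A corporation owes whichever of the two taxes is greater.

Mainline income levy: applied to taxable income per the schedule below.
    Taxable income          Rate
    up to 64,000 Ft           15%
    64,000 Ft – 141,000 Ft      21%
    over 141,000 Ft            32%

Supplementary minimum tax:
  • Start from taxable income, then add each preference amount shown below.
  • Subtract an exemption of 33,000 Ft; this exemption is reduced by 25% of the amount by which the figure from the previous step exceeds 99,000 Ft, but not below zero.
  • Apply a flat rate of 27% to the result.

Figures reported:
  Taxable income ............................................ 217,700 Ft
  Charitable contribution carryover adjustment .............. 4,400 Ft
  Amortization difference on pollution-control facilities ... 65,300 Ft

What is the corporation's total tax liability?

Supplementary minimum tax:
  Adjusted income: 217,700 Ft + 4,400 Ft + 65,300 Ft = 287,400 Ft
  Exemption: 25% × (287,400 Ft − 99,000 Ft) = 47,100 Ft ≥ 33,000 Ft, so the exemption is fully phased out
  Base: 287,400 Ft − 0 Ft = 287,400 Ft
  287,400 Ft × 27% = 77,598 Ft

Mainline income levy:
  64,000 Ft × 15% = 9,600 Ft
  77,000 Ft × 21% = 16,170 Ft
  76,700 Ft × 32% = 24,544 Ft
  → 50,314 Ft

77,598 Ft > 50,314 Ft, so the supplementary minimum tax is the binding amount.

77,598 Ft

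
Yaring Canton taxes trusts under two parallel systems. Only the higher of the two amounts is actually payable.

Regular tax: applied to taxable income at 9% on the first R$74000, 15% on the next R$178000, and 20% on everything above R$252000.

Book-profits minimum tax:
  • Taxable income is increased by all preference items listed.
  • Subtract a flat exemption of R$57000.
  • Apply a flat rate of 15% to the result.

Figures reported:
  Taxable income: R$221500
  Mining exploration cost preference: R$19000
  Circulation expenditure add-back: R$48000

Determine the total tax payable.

Regular tax:
  R$74000 × 9% = R$6660
  R$147500 × 15% = R$22125
  → R$28785

Book-profits minimum tax:
  Adjusted income: R$221500 + R$19000 + R$48000 = R$288500
  Less exemption R$57000 → base R$231500
  R$231500 × 15% = R$34725

R$34725 > R$28785, so the book-profits minimum tax is the binding amount.

R$34725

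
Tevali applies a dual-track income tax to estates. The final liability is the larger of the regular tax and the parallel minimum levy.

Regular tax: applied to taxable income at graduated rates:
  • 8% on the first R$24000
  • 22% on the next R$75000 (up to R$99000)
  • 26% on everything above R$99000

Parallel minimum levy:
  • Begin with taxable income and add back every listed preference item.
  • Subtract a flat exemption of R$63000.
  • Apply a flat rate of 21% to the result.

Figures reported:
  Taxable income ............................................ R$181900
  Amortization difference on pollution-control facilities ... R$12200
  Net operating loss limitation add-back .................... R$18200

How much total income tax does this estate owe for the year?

R$39974

Regular tax:
  R$24000 × 8% = R$1920
  R$75000 × 22% = R$16500
  R$82900 × 26% = R$21554
  → R$39974

Parallel minimum levy:
  Adjusted income: R$181900 + R$12200 + R$18200 = R$212300
  Less exemption R$63000 → base R$149300
  R$149300 × 21% = R$31353

R$39974 > R$31353, so the regular tax governs.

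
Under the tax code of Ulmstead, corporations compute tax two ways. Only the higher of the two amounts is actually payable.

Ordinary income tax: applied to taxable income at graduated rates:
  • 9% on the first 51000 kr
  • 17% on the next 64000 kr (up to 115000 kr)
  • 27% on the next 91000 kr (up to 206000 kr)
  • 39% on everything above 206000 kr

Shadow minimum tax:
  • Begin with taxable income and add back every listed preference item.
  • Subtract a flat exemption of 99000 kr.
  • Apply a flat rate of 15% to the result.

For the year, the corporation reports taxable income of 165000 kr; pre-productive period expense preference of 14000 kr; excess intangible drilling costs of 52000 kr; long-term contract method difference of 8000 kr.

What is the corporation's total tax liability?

28970 kr

Shadow minimum tax:
  Adjusted income: 165000 kr + 14000 kr + 52000 kr + 8000 kr = 239000 kr
  Less exemption 99000 kr → base 140000 kr
  140000 kr × 15% = 21000 kr

Ordinary income tax:
  51000 kr × 9% = 4590 kr
  64000 kr × 17% = 10880 kr
  50000 kr × 27% = 13500 kr
  → 28970 kr

28970 kr > 21000 kr, so the ordinary income tax governs.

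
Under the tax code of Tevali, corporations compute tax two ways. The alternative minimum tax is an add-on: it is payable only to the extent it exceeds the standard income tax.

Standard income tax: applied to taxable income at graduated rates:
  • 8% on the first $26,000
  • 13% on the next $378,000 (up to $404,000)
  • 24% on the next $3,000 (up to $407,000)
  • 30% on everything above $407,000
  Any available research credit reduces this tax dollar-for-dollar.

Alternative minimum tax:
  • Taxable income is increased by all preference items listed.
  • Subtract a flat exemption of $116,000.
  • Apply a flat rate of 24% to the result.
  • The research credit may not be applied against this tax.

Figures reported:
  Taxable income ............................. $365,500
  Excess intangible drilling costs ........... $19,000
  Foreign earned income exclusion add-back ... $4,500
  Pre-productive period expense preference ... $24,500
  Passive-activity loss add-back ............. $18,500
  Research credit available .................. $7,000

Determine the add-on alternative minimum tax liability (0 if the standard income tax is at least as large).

Standard income tax:
  $26,000 × 8% = $2,080
  $339,500 × 13% = $44,135
  → $46,215
  Less research credit $7,000 → $39,215

Alternative minimum tax:
  Adjusted income: $365,500 + $19,000 + $4,500 + $24,500 + $18,500 = $432,000
  Less exemption $116,000 → base $316,000
  $316,000 × 24% = $75,840

Excess of alternative minimum tax over standard income tax: $75,840 − $39,215 = $36,625.

$36,625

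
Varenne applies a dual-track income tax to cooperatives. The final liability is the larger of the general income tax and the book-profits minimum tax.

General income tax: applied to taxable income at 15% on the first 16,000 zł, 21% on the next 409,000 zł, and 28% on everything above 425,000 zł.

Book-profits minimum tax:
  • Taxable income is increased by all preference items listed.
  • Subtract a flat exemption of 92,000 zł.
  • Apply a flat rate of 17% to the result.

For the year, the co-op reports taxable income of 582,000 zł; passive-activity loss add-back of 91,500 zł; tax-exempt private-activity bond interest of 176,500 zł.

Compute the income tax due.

132,250 zł

Book-profits minimum tax:
  Adjusted income: 582,000 zł + 91,500 zł + 176,500 zł = 850,000 zł
  Less exemption 92,000 zł → base 758,000 zł
  758,000 zł × 17% = 128,860 zł

General income tax:
  16,000 zł × 15% = 2,400 zł
  409,000 zł × 21% = 85,890 zł
  157,000 zł × 28% = 43,960 zł
  → 132,250 zł

132,250 zł > 128,860 zł, so the general income tax governs.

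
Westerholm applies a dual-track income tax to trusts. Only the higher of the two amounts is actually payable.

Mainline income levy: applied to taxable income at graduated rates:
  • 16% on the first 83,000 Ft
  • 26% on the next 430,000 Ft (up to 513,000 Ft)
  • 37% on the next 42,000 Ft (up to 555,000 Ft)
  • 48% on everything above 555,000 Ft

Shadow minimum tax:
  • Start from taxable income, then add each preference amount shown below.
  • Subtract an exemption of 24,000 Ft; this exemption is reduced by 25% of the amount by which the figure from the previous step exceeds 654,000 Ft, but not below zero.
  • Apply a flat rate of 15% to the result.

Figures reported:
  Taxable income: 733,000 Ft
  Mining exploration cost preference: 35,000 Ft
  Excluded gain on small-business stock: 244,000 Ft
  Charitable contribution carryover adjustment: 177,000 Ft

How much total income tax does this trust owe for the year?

Mainline income levy:
  83,000 Ft × 16% = 13,280 Ft
  430,000 Ft × 26% = 111,800 Ft
  42,000 Ft × 37% = 15,540 Ft
  178,000 Ft × 48% = 85,440 Ft
  → 226,060 Ft

Shadow minimum tax:
  Adjusted income: 733,000 Ft + 35,000 Ft + 244,000 Ft + 177,000 Ft = 1,189,000 Ft
  Exemption: 25% × (1,189,000 Ft − 654,000 Ft) = 133,750 Ft ≥ 24,000 Ft, so the exemption is fully phased out
  Base: 1,189,000 Ft − 0 Ft = 1,189,000 Ft
  1,189,000 Ft × 15% = 178,350 Ft

226,060 Ft > 178,350 Ft, so the mainline income levy governs.

226,060 Ft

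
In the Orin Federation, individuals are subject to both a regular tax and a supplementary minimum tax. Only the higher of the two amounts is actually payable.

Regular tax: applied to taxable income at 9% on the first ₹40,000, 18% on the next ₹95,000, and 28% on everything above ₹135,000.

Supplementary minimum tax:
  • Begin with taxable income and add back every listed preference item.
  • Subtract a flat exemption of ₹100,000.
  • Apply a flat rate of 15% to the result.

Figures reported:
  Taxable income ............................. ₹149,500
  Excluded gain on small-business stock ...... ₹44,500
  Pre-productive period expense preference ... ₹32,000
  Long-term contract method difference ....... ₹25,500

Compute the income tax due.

₹24,760

Supplementary minimum tax:
  Adjusted income: ₹149,500 + ₹44,500 + ₹32,000 + ₹25,500 = ₹251,500
  Less exemption ₹100,000 → base ₹151,500
  ₹151,500 × 15% = ₹22,725

Regular tax:
  ₹40,000 × 9% = ₹3,600
  ₹95,000 × 18% = ₹17,100
  ₹14,500 × 28% = ₹4,060
  → ₹24,760

₹24,760 > ₹22,725, so the regular tax governs.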